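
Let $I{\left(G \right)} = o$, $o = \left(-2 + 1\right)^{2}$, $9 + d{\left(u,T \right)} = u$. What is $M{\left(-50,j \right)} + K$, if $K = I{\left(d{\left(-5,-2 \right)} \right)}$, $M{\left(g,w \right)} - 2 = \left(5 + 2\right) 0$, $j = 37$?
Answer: $3$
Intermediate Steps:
$d{\left(u,T \right)} = -9 + u$
$M{\left(g,w \right)} = 2$ ($M{\left(g,w \right)} = 2 + \left(5 + 2\right) 0 = 2 + 7 \cdot 0 = 2 + 0 = 2$)
$o = 1$ ($o = \left(-1\right)^{2} = 1$)
$I{\left(G \right)} = 1$
$K = 1$
$M{\left(-50,j \right)} + K = 2 + 1 = 3$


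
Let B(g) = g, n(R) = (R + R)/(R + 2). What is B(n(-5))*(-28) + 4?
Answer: -268/3 ≈ -89.333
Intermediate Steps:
n(R) = 2*R/(2 + R) (n(R) = (2*R)/(2 + R) = 2*R/(2 + R))
B(n(-5))*(-28) + 4 = (2*(-5)/(2 - 5))*(-28) + 4 = (2*(-5)/(-3))*(-28) + 4 = (2*(-5)*(-⅓))*(-28) + 4 = (10/3)*(-28) + 4 = -280/3 + 4 = -268/3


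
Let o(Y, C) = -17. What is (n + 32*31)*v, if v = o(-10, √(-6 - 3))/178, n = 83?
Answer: -18275/178 ≈ -102.67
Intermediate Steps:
v = -17/178 ≈ -0.095506
(n + 32*31)*v = (83 + 32*31)*(-17/178) = (83 + 992)*(-17/178) = 1075*(-17/178) = -18275/178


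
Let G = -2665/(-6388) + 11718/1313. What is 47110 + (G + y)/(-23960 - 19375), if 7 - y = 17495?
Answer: 5707737639492781/121156628580 ≈ 47110.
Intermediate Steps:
y = -17488 (y = 7 - 1*17495 = 7 - 17495 = -17488)
G = 78353729/8387444 (G = -2665*(-1/6388) + 11718*(1/1313) = 2665/6388 + 11718/1313 = 78353729/8387444 ≈ 9.3418)
47110 + (G + y)/(-23960 - 19375) = 47110 + (78353729/8387444 - 17488)/(-23960 - 19375) = 47110 - 146601266943/8387444/(-43335) = 47110 - 146601266943/8387444*(-1/43335) = 47110 + 48867088981/121156628580 = 5707737639492781/121156628580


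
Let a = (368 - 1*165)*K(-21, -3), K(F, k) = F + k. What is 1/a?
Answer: -1/4872 ≈ -0.00020525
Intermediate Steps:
a = -4872 (a = (368 - 1*165)*(-21 - 3) = (368 - 165)*(-24) = 203*(-24) = -4872)
1/a = 1/(-4872) = -1/4872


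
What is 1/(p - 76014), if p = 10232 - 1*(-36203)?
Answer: -1/29579 ≈ -3.3808e-5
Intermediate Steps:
p = 46435 (p = 10232 + 36203 = 46435)
1/(p - 76014) = 1/(46435 - 76014) = 1/(-29579) = -1/29579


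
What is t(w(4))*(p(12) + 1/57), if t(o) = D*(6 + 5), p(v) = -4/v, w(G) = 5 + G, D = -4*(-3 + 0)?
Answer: -792/19 ≈ -41.684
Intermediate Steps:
D = 12 (D = -4*(-3) = 12)
t(o) = 132 (t(o) = 12*(6 + 5) = 12*11 = 132)
t(w(4))*(p(12) + 1/57) = 132*(-4/12 + 1/57) = 132*(-4*1/12 + 1/57) = 132*(-⅓ + 1/57) = 132*(-6/19) = -792/19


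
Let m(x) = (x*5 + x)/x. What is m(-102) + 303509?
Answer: 303515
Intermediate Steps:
m(x) = 6 (m(x) = (5*x + x)/x = (6*x)/x = 6)
m(-102) + 303509 = 6 + 303509 = 303515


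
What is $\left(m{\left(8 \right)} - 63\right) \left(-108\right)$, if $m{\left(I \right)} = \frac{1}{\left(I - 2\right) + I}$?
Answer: $\frac{47574}{7} \approx 6796.3$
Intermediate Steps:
$m{\left(I \right)} = \frac{1}{-2 + 2 I}$ ($m{\left(I \right)} = \frac{1}{\left(I - 2\right) + I} = \frac{1}{\left(-2 + I\right) + I} = \frac{1}{-2 + 2 I}$)
$\left(m{\left(8 \right)} - 63\right) \left(-108\right) = \left(\frac{1}{2 \left(-1 + 8\right)} - 63\right) \left(-108\right) = \left(\frac{1}{2 \cdot 7} - 63\right) \left(-108\right) = \left(\frac{1}{2} \cdot \frac{1}{7} - 63\right) \left(-108\right) = \left(\frac{1}{14} - 63\right) \left(-108\right) = \left(- \frac{881}{14}\right) \left(-108\right) = \frac{47574}{7}$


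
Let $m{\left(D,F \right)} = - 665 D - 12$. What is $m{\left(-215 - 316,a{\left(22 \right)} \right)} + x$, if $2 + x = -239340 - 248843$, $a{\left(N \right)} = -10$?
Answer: $-135082$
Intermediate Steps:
$m{\left(D,F \right)} = -12 - 665 D$
$x = -488185$ ($x = -2 - 488183 = -488185$)
$m{\left(-215 - 316,a{\left(22 \right)} \right)} + x = \left(-12 - 665 \left(-215 - 316\right)\right) - 488185 = \left(-12 - -353115\right) - 488185 = \left(-12 + 353115\right) - 488185 = 353103 - 488185 = -135082$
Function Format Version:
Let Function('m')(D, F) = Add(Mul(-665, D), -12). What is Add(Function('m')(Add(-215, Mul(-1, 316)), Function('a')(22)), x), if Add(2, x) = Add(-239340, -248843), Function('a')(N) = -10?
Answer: -135082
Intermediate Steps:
Function('m')(D, F) = Add(-12, Mul(-665, D))
x = -488185 (x = Add(-2, Add(-239340, -248843)) = Add(-2, -488183) = -488185)
Add(Function('m')(Add(-215, Mul(-1, 316)), Function('a')(22)), x) = Add(Add(-12, Mul(-665, Add(-215, Mul(-1, 316)))), -488185) = Add(Add(-12, Mul(-665, Add(-215, -316))), -488185) = Add(Add(-12, Mul(-665, -531)), -488185) = Add(Add(-12, 353115), -488185) = Add(353103, -488185) = -135082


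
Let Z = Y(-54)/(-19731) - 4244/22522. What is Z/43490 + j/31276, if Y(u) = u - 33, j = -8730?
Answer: -702999545328090/2518520099237107 ≈ -0.27913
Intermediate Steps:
Y(u) = -33 + u
Z = -13629825/74063597 (Z = (-33 - 54)/(-19731) - 4244/22522 = -87*(-1/19731) - 4244*1/22522 = 29/6577 - 2122/11261 = -13629825/74063597 ≈ -0.18403)
Z/43490 + j/31276 = -13629825/74063597/43490 - 8730/31276 = -13629825/74063597*1/43490 - 8730*1/31276 = -2725965/644205166706 - 4365/15638 = -702999545328090/2518520099237107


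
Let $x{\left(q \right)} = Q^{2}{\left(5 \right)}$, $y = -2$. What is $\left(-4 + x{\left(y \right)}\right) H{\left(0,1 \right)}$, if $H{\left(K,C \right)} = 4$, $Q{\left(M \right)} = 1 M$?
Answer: $84$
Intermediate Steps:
$Q{\left(M \right)} = M$
$x{\left(q \right)} = 25$ ($x{\left(q \right)} = 5^{2} = 25$)
$\left(-4 + x{\left(y \right)}\right) H{\left(0,1 \right)} = \left(-4 + 25\right) 4 = 21 \cdot 4 = 84$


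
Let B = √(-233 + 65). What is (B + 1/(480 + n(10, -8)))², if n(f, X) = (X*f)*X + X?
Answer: -207739391/1236544 + I*√42/278 ≈ -168.0 + 0.023312*I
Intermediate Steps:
n(f, X) = X + f*X² (n(f, X) = f*X² + X = X + f*X²)
B = 2*I*√42 (B = √(-168) = 2*I*√42 ≈ 12.961*I)
(B + 1/(480 + n(10, -8)))² = (2*I*√42 + 1/(480 - 8*(1 - 8*10)))² = (2*I*√42 + 1/(480 - 8*(1 - 80)))² = (2*I*√42 + 1/(480 - 8*(-79)))² = (2*I*√42 + 1/(480 + 632))² = (2*I*√42 + 1/1112)² = (1/1112 + 2*I*√42)²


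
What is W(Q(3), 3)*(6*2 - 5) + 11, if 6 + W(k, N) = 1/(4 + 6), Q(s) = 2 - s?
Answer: -303/10 ≈ -30.300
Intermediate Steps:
W(k, N) = -59/10 (W(k, N) = -6 + 1/(4 + 6) = -6 + 1/10 = -59/10)
W(Q(3), 3)*(6*2 - 5) + 11 = -59*(6*2 - 5)/10 + 11 = -59*(12 - 5)/10 + 11 = -59/10*7 + 11 = -413/10 + 11 = -303/10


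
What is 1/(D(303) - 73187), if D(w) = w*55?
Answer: -1/56522 ≈ -1.7692e-5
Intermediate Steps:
D(w) = 55*w
1/(D(303) - 73187) = 1/(55*303 - 73187) = 1/(16665 - 73187) = 1/(-56522) = -1/56522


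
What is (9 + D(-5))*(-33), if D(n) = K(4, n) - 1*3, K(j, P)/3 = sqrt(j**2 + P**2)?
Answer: -198 - 99*sqrt(41) ≈ -831.91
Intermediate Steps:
K(j, P) = 3*sqrt(P**2 + j**2) (K(j, P) = 3*sqrt(j**2 + P**2) = 3*sqrt(P**2 + j**2))
D(n) = -3 + 3*sqrt(16 + n**2) (D(n) = 3*sqrt(n**2 + 4**2) - 1*3 = 3*sqrt(n**2 + 16) - 3 = 3*sqrt(16 + n**2) - 3 = -3 + 3*sqrt(16 + n**2))
(9 + D(-5))*(-33) = (9 + (-3 + 3*sqrt(16 + (-5)**2)))*(-33) = (9 + (-3 + 3*sqrt(16 + 25)))*(-33) = (9 + (-3 + 3*sqrt(41)))*(-33) = (6 + 3*sqrt(41))*(-33) = -198 - 99*sqrt(41)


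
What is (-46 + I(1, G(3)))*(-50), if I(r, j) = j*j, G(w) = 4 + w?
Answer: -150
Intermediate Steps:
I(r, j) = j**2
(-46 + I(1, G(3)))*(-50) = (-46 + (4 + 3)**2)*(-50) = (-46 + 7**2)*(-50) = (-46 + 49)*(-50) = 3*(-50) = -150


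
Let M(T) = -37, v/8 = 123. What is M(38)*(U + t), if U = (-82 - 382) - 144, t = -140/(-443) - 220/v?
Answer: 2451196313/108978 ≈ 22493.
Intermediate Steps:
v = 984 (v = 8*123 = 984)
t = 10075/108978 (t = -140/(-443) - 220/984 = -140*(-1/443) - 220*1/984 = 140/443 - 55/246 = 10075/108978 ≈ 0.092450)
U = -608 (U = -464 - 144 = -608)
M(38)*(U + t) = -37*(-608 + 10075/108978) = -37*(-66248549/108978) = 2451196313/108978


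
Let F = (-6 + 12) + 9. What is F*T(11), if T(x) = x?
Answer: 165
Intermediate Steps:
F = 15 (F = 6 + 9 = 15)
F*T(11) = 15*11 = 165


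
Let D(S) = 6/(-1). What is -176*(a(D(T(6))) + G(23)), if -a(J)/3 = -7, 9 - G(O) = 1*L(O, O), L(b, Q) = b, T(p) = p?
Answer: -1232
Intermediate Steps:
D(S) = -6 (D(S) = 6*(-1) = -6)
G(O) = 9 - O
a(J) = 21 (a(J) = -3*(-7) = 21)
-176*(a(D(T(6))) + G(23)) = -176*(21 + (9 - 1*23)) = -176*(21 + (9 - 23)) = -176*(21 - 14) = -176*7 = -1232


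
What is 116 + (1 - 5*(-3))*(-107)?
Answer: -1596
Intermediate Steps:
116 + (1 - 5*(-3))*(-107) = 116 + (1 + 15)*(-107) = 116 + 16*(-107) = 116 - 1712 = -1596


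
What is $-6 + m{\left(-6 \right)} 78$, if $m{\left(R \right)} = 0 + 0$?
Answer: $-6$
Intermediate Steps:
$m{\left(R \right)} = 0$
$-6 + m{\left(-6 \right)} 78 = -6 + 0 \cdot 78 = -6 + 0 = -6$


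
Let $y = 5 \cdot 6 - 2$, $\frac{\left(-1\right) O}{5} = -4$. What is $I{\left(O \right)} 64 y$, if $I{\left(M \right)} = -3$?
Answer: $-5376$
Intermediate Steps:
$O = 20$ ($O = \left(-5\right) \left(-4\right) = 20$)
$y = 28$ ($y = 30 - 2 = 28$)
$I{\left(O \right)} 64 y = \left(-3\right) 64 \cdot 28 = \left(-192\right) 28 = -5376$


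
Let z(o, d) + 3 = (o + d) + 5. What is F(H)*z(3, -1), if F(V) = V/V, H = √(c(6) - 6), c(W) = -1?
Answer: 4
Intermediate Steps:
z(o, d) = 2 + d + o (z(o, d) = -3 + ((o + d) + 5) = -3 + ((d + o) + 5) = -3 + (5 + d + o) = 2 + d + o)
H = I*√7 (H = √(-1 - 6) = √(-7) = I*√7 ≈ 2.6458*I)
F(V) = 1
F(H)*z(3, -1) = 1*(2 - 1 + 3) = 1*4 = 4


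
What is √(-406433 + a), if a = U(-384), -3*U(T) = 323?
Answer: I*√3658866/3 ≈ 637.61*I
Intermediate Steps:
U(T) = -323/3 (U(T) = -⅓*323 = -323/3)
a = -323/3 ≈ -107.67
√(-406433 + a) = √(-406433 - 323/3) = √(-1219622/3) = I*√3658866/3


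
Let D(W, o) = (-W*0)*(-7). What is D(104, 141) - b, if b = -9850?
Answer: 9850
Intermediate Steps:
D(W, o) = 0 (D(W, o) = 0*(-7) = 0)
D(104, 141) - b = 0 - 1*(-9850) = 0 + 9850 = 9850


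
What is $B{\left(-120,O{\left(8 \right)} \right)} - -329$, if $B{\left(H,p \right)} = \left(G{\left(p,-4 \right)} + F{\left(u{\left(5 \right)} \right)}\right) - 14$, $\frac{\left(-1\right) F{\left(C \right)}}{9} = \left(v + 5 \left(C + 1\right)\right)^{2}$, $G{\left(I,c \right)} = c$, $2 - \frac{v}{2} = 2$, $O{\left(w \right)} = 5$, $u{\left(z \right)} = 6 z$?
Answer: $-215914$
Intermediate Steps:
$v = 0$ ($v = 4 - 4 = 0$)
$F{\left(C \right)} = - 9 \left(5 + 5 C\right)^{2}$ ($F{\left(C \right)} = - 9 \left(0 + 5 \left(C + 1\right)\right)^{2} = - 9 \left(0 + 5 \left(1 + C\right)\right)^{2} = - 9 \left(0 + \left(5 + 5 C\right)\right)^{2} = - 9 \left(5 + 5 C\right)^{2}$)
$B{\left(H,p \right)} = -216243$ ($B{\left(H,p \right)} = \left(-4 - 225 \left(1 + 6 \cdot 5\right)^{2}\right) - 14 = \left(-4 - 225 \left(1 + 30\right)^{2}\right) - 14 = \left(-4 - 225 \cdot 31^{2}\right) - 14 = \left(-4 - 216225\right) - 14 = -216229 - 14 = -216243$)
$B{\left(-120,O{\left(8 \right)} \right)} - -329 = -216243 - -329 = -216243 + 329 = -215914$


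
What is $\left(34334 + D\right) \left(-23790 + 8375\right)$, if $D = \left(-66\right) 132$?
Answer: $-394963130$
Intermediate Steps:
$D = -8712$
$\left(34334 + D\right) \left(-23790 + 8375\right) = \left(34334 - 8712\right) \left(-23790 + 8375\right) = 25622 \left(-15415\right) = -394963130$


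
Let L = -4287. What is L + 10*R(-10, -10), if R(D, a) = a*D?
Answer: -3287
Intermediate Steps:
R(D, a) = D*a
L + 10*R(-10, -10) = -4287 + 10*(-10*(-10)) = -4287 + 10*100 = -4287 + 1000 = -3287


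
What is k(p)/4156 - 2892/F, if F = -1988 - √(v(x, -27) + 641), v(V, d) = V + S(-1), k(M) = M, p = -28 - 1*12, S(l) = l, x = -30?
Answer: 989000534/684273971 - 482*√610/658589 ≈ 1.4273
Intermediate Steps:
p = -40 (p = -28 - 12 = -40)
v(V, d) = -1 + V (v(V, d) = V - 1 = -1 + V)
F = -1988 - √610 (F = -1988 - √((-1 - 30) + 641) = -1988 - √(-31 + 641) = -1988 - √610 ≈ -2012.7)
k(p)/4156 - 2892/F = -40/4156 - 2892/(-1988 - √610) = -40*1/4156 - 2892/(-1988 - √610) = -10/1039 - 2892/(-1988 - √610)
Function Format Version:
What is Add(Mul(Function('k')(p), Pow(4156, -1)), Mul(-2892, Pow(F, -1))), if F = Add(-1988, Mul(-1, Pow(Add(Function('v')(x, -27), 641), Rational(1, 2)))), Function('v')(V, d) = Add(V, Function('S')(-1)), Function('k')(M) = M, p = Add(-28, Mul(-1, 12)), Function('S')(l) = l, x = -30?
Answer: Add(Rational(989000534, 684273971), Mul(Rational(-482, 658589), Pow(610, Rational(1, 2)))) ≈ 1.4273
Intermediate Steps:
p = -40 (p = Add(-28, -12) = -40)
Function('v')(V, d) = Add(-1, V) (Function('v')(V, d) = Add(V, -1) = Add(-1, V))
F = Add(-1988, Mul(-1, Pow(610, Rational(1, 2)))) (F = Add(-1988, Mul(-1, Pow(Add(Add(-1, -30), 641), Rational(1, 2)))) = Add(-1988, Mul(-1, Pow(Add(-31, 641), Rational(1, 2)))) = Add(-1988, Mul(-1, Pow(610, Rational(1, 2)))) ≈ -2012.7)
Add(Mul(Function('k')(p), Pow(4156, -1)), Mul(-2892, Pow(F, -1))) = Add(Mul(-40, Pow(4156, -1)), Mul(-2892, Pow(Add(-1988, Mul(-1, Pow(610, Rational(1, 2)))), -1))) = Add(Mul(-40, Rational(1, 4156)), Mul(-2892, Pow(Add(-1988, Mul(-1, Pow(610, Rational(1, 2)))), -1))) = Add(Rational(-10, 1039), Mul(-2892, Pow(Add(-1988, Mul(-1, Pow(610, Rational(1, 2)))), -1)))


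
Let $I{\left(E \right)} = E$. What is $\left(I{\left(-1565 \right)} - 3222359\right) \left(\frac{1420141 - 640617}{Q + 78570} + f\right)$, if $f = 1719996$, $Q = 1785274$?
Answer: $- \frac{2583817923048209188}{465961} \approx -5.5451 \cdot 10^{12}$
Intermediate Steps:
$\left(I{\left(-1565 \right)} - 3222359\right) \left(\frac{1420141 - 640617}{Q + 78570} + f\right) = \left(-1565 - 3222359\right) \left(\frac{1420141 - 640617}{1785274 + 78570} + 1719996\right) = - 3223924 \left(\frac{779524}{1863844} + 1719996\right) = - 3223924 \left(779524 \cdot \frac{1}{1863844} + 1719996\right) = - 3223924 \left(\frac{194881}{465961} + 1719996\right) = \left(-3223924\right) \frac{801451251037}{465961} = - \frac{2583817923048209188}{465961}$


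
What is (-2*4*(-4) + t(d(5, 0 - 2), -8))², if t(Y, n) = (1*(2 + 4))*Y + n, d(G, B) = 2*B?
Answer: 0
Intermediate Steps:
t(Y, n) = n + 6*Y (t(Y, n) = (1*6)*Y + n = 6*Y + n = n + 6*Y)
(-2*4*(-4) + t(d(5, 0 - 2), -8))² = (-2*4*(-4) + (-8 + 6*(2*(0 - 2))))² = (-8*(-4) + (-8 + 6*(2*(-2))))² = (32 + (-8 + 6*(-4)))² = (32 + (-8 - 24))² = (32 - 32)² = 0² = 0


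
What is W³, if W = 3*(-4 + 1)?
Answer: -729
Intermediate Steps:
W = -9 (W = 3*(-3) = -9)
W³ = (-9)³ = -729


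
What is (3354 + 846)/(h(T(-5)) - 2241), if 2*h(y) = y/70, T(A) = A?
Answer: -117600/62749 ≈ -1.8741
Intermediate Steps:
h(y) = y/140 (h(y) = (y/70)/2 = y/140)
(3354 + 846)/(h(T(-5)) - 2241) = (3354 + 846)/((1/140)*(-5) - 2241) = 4200/(-1/28 - 2241) = 4200/(-62749/28) = 4200*(-28/62749) = -117600/62749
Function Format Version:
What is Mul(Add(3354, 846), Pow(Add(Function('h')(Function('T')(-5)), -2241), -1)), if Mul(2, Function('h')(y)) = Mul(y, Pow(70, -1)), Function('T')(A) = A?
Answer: Rational(-117600, 62749) ≈ -1.8741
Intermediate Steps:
Function('h')(y) = Mul(Rational(1, 140), y) (Function('h')(y) = Mul(Rational(1, 2), Mul(y, Pow(70, -1))) = Mul(Rational(1, 2), Mul(y, Rational(1, 70))) = Mul(Rational(1, 2), Mul(Rational(1, 70), y)) = Mul(Rational(1, 140), y))
Mul(Add(3354, 846), Pow(Add(Function('h')(Function('T')(-5)), -2241), -1)) = Mul(Add(3354, 846), Pow(Add(Mul(Rational(1, 140), -5), -2241), -1)) = Mul(4200, Pow(Add(Rational(-1, 28), -2241), -1)) = Mul(4200, Pow(Rational(-62749, 28), -1)) = Mul(4200, Rational(-28, 62749)) = Rational(-117600, 62749)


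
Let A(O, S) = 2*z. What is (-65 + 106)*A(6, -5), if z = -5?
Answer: -410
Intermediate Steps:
A(O, S) = -10 (A(O, S) = 2*(-5) = -10)
(-65 + 106)*A(6, -5) = (-65 + 106)*(-10) = 41*(-10) = -410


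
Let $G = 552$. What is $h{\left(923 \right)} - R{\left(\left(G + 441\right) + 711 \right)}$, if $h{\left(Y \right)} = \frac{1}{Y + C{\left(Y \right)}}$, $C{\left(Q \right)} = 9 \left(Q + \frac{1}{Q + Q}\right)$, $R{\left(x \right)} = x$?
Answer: $- \frac{29033753810}{17038589} \approx -1704.0$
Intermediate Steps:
$C{\left(Q \right)} = 9 Q + \frac{9}{2 Q}$ ($C{\left(Q \right)} = 9 \left(Q + \frac{1}{2 Q}\right) = 9 Q + \frac{9}{2 Q}$)
$h{\left(Y \right)} = \frac{1}{10 Y + \frac{9}{2 Y}}$ ($h{\left(Y \right)} = \frac{1}{Y + \left(9 Y + \frac{9}{2 Y}\right)} = \frac{1}{10 Y + \frac{9}{2 Y}}$)
$h{\left(923 \right)} - R{\left(\left(G + 441\right) + 711 \right)} = 2 \cdot 923 \frac{1}{9 + 20 \cdot 923^{2}} - \left(\left(552 + 441\right) + 711\right) = 2 \cdot 923 \frac{1}{9 + 20 \cdot 851929} - \left(993 + 711\right) = 2 \cdot 923 \frac{1}{9 + 17038580} - 1704 = 2 \cdot 923 \cdot \frac{1}{17038589} - 1704 = \frac{1846}{17038589} - 1704 = - \frac{29033753810}{17038589}$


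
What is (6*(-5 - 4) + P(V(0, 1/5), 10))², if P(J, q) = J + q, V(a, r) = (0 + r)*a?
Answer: 1936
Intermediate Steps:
V(a, r) = a*r (V(a, r) = r*a = a*r)
(6*(-5 - 4) + P(V(0, 1/5), 10))² = (6*(-5 - 4) + (0/5 + 10))² = (6*(-9) + (0*(⅕) + 10))² = (-54 + (0 + 10))² = (-54 + 10)² = (-44)² = 1936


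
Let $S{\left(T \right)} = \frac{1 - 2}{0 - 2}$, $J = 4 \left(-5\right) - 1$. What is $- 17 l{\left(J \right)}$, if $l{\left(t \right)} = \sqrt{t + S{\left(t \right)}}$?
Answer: $- \frac{17 i \sqrt{82}}{2} \approx - 76.971 i$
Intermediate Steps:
$J = -21$ ($J = -20 - 1 = -21$)
$S{\left(T \right)} = \frac{1}{2}$ ($S{\left(T \right)} = - \frac{1}{-2} = \left(-1\right) \left(- \frac{1}{2}\right) = \frac{1}{2}$)
$l{\left(t \right)} = \sqrt{\frac{1}{2} + t}$ ($l{\left(t \right)} = \sqrt{t + \frac{1}{2}} = \sqrt{\frac{1}{2} + t}$)
$- 17 l{\left(J \right)} = - 17 \frac{\sqrt{2 + 4 \left(-21\right)}}{2} = - 17 \frac{\sqrt{2 - 84}}{2} = - 17 \frac{\sqrt{-82}}{2} = - 17 \frac{i \sqrt{82}}{2} = - \frac{17 i \sqrt{82}}{2}$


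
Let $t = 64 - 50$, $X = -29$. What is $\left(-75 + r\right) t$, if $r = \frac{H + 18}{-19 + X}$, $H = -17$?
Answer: $- \frac{25207}{24} \approx -1050.3$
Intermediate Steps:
$t = 14$
$r = - \frac{1}{48}$ ($r = \frac{-17 + 18}{-19 - 29} = 1 \frac{1}{-48} = 1 \left(- \frac{1}{48}\right) = - \frac{1}{48} \approx -0.020833$)
$\left(-75 + r\right) t = \left(-75 - \frac{1}{48}\right) 14 = \left(- \frac{3601}{48}\right) 14 = - \frac{25207}{24}$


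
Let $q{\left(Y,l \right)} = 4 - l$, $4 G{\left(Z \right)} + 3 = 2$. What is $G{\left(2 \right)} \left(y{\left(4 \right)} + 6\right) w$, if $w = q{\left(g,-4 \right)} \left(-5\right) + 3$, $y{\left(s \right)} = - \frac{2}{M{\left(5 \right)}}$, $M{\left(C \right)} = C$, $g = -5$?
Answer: $\frac{259}{5} \approx 51.8$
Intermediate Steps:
$G{\left(Z \right)} = - \frac{1}{4}$ ($G{\left(Z \right)} = - \frac{3}{4} + \frac{1}{4} \cdot 2 = - \frac{3}{4} + \frac{1}{2} = - \frac{1}{4}$)
$y{\left(s \right)} = - \frac{2}{5}$
$w = -37$ ($w = \left(4 - -4\right) \left(-5\right) + 3 = \left(4 + 4\right) \left(-5\right) + 3 = 8 \left(-5\right) + 3 = -40 + 3 = -37$)
$G{\left(2 \right)} \left(y{\left(4 \right)} + 6\right) w = - \frac{- \frac{2}{5} + 6}{4} \left(-37\right) = \left(- \frac{1}{4}\right) \frac{28}{5} \left(-37\right) = \left(- \frac{7}{5}\right) \left(-37\right) = \frac{259}{5}$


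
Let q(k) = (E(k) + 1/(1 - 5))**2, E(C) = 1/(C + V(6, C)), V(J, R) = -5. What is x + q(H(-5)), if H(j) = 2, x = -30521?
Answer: -4394975/144 ≈ -30521.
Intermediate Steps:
E(C) = 1/(-5 + C) (E(C) = 1/(C - 5) = 1/(-5 + C))
q(k) = (-1/4 + 1/(-5 + k))**2 (q(k) = (1/(-5 + k) + 1/(1 - 5))**2 = (1/(-5 + k) + 1/(-4))**2 = (1/(-5 + k) - 1/4)**2 = (-1/4 + 1/(-5 + k))**2)
x + q(H(-5)) = -30521 + (-9 + 2)**2/(16*(-5 + 2)**2) = -30521 + (1/16)*(-7)**2/(-3)**2 = -30521 + (1/16)*49*(1/9) = -30521 + 49/144 = -4394975/144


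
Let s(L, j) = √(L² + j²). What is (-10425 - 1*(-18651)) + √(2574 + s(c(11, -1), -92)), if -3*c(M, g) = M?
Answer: 8226 + √(23166 + 3*√76297)/3 ≈ 8277.6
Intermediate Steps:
c(M, g) = -M/3
(-10425 - 1*(-18651)) + √(2574 + s(c(11, -1), -92)) = (-10425 - 1*(-18651)) + √(2574 + √((-⅓*11)² + (-92)²)) = (-10425 + 18651) + √(2574 + √((-11/3)² + 8464)) = 8226 + √(2574 + √(121/9 + 8464)) = 8226 + √(2574 + √(76297/9)) = 8226 + √(2574 + √76297/3)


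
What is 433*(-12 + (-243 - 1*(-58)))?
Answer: -85301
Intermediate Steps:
433*(-12 + (-243 - 1*(-58))) = 433*(-12 + (-243 + 58)) = 433*(-12 - 185) = 433*(-197) = -85301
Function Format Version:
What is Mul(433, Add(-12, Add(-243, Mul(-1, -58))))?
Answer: -85301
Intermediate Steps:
Mul(433, Add(-12, Add(-243, Mul(-1, -58)))) = Mul(433, Add(-12, Add(-243, 58))) = Mul(433, Add(-12, -185)) = Mul(433, -197) = -85301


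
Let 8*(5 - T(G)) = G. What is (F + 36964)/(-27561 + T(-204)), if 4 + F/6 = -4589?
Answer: -18812/55061 ≈ -0.34166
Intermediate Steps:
F = -27558 (F = -24 + 6*(-4589) = -24 - 27534 = -27558)
T(G) = 5 - G/8
(F + 36964)/(-27561 + T(-204)) = (-27558 + 36964)/(-27561 + (5 - 1/8*(-204))) = 9406/(-27561 + (5 + 51/2)) = 9406/(-27561 + 61/2) = 9406/(-55061/2) = 9406*(-2/55061) = -18812/55061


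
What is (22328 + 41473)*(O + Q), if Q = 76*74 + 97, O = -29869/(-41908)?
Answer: 15298557046137/41908 ≈ 3.6505e+8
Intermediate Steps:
O = 29869/41908 (O = -29869*(-1/41908) = 29869/41908 ≈ 0.71273)
Q = 5721 (Q = 5624 + 97 = 5721)
(22328 + 41473)*(O + Q) = (22328 + 41473)*(29869/41908 + 5721) = 63801*(239785537/41908) = 15298557046137/41908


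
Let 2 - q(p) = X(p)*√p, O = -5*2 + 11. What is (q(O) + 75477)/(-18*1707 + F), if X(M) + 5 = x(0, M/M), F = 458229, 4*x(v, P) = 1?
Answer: 100645/570004 ≈ 0.17657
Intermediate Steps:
x(v, P) = ¼ (x(v, P) = (¼)*1 = ¼)
X(M) = -19/4 (X(M) = -5 + ¼ = -19/4)
O = 1 (O = -10 + 11 = 1)
q(p) = 2 + 19*√p/4 (q(p) = 2 - (-19)*√p/4 = 2 + 19*√p/4)
(q(O) + 75477)/(-18*1707 + F) = ((2 + 19*√1/4) + 75477)/(-18*1707 + 458229) = ((2 + (19/4)*1) + 75477)/(-30726 + 458229) = ((2 + 19/4) + 75477)/427503 = (27/4 + 75477)*(1/427503) = (301935/4)*(1/427503) = 100645/570004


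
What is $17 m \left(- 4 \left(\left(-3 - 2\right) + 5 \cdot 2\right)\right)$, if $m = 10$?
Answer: $-3400$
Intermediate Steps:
$17 m \left(- 4 \left(\left(-3 - 2\right) + 5 \cdot 2\right)\right) = 17 \cdot 10 \left(- 4 \left(\left(-3 - 2\right) + 5 \cdot 2\right)\right) = 170 \left(- 4 \left(\left(-3 - 2\right) + 10\right)\right) = 170 \left(- 4 \left(-5 + 10\right)\right) = 170 \left(\left(-4\right) 5\right) = 170 \left(-20\right) = -3400$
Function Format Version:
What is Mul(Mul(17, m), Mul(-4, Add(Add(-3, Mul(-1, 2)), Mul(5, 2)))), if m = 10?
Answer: -3400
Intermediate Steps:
Mul(Mul(17, m), Mul(-4, Add(Add(-3, Mul(-1, 2)), Mul(5, 2)))) = Mul(Mul(17, 10), Mul(-4, Add(Add(-3, Mul(-1, 2)), Mul(5, 2)))) = Mul(170, Mul(-4, Add(Add(-3, -2), 10))) = Mul(170, Mul(-4, Add(-5, 10))) = Mul(170, Mul(-4, 5)) = Mul(170, -20) = -3400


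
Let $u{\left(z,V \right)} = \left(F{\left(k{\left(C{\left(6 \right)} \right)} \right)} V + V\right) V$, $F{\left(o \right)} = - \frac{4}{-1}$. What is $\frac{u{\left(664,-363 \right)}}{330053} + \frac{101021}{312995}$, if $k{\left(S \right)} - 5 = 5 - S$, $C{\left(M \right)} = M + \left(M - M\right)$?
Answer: $\frac{239557474888}{103304938735} \approx 2.3189$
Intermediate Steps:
$C{\left(M \right)} = M$ ($C{\left(M \right)} = M + 0 = M$)
$k{\left(S \right)} = 10 - S$ ($k{\left(S \right)} = 5 - \left(-5 + S\right) = 10 - S$)
$F{\left(o \right)} = 4$ ($F{\left(o \right)} = \left(-4\right) \left(-1\right) = 4$)
$u{\left(z,V \right)} = 5 V^{2}$ ($u{\left(z,V \right)} = \left(4 V + V\right) V = 5 V V = 5 V^{2}$)
$\frac{u{\left(664,-363 \right)}}{330053} + \frac{101021}{312995} = \frac{5 \left(-363\right)^{2}}{330053} + \frac{101021}{312995} = 5 \cdot 131769 \cdot \frac{1}{330053} + 101021 \cdot \frac{1}{312995} = 658845 \cdot \frac{1}{330053} + \frac{101021}{312995} = \frac{658845}{330053} + \frac{101021}{312995} = \frac{239557474888}{103304938735}$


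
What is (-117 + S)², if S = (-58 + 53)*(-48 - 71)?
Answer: 228484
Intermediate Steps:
S = 595 (S = -5*(-119) = 595)
(-117 + S)² = (-117 + 595)² = 478² = 228484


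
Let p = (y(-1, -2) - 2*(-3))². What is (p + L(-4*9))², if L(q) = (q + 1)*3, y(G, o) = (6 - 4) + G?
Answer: 3136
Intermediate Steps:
y(G, o) = 2 + G
p = 49 (p = ((2 - 1) - 2*(-3))² = (1 + 6)² = 7² = 49)
L(q) = 3 + 3*q (L(q) = (1 + q)*3 = 3 + 3*q)
(p + L(-4*9))² = (49 + (3 + 3*(-4*9)))² = (49 + (3 + 3*(-36)))² = (49 + (3 - 108))² = (49 - 105)² = (-56)² = 3136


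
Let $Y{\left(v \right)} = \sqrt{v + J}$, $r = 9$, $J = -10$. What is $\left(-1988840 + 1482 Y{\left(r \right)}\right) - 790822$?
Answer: $-2779662 + 1482 i \approx -2.7797 \cdot 10^{6} + 1482.0 i$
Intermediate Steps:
$Y{\left(v \right)} = \sqrt{-10 + v}$ ($Y{\left(v \right)} = \sqrt{v - 10} = \sqrt{-10 + v}$)
$\left(-1988840 + 1482 Y{\left(r \right)}\right) - 790822 = \left(-1988840 + 1482 \sqrt{-10 + 9}\right) - 790822 = \left(-1988840 + 1482 \sqrt{-1}\right) - 790822 = \left(-1988840 + 1482 i\right) - 790822 = -2779662 + 1482 i$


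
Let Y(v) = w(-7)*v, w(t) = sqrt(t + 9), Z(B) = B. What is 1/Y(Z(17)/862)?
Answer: 431*sqrt(2)/17 ≈ 35.854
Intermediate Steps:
w(t) = sqrt(9 + t)
Y(v) = v*sqrt(2) (Y(v) = sqrt(9 - 7)*v = sqrt(2)*v = v*sqrt(2))
1/Y(Z(17)/862) = 1/((17/862)*sqrt(2)) = 1/((17*(1/862))*sqrt(2)) = 1/(17*sqrt(2)/862) = 431*sqrt(2)/17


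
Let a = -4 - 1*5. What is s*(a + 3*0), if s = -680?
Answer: 6120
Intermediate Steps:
a = -9 (a = -4 - 5 = -9)
s*(a + 3*0) = -680*(-9 + 3*0) = -680*(-9 + 0) = -680*(-9) = 6120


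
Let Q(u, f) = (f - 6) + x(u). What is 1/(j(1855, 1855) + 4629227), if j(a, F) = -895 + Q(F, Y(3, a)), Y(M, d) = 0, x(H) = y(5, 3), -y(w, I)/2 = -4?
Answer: 1/4628334 ≈ 2.1606e-7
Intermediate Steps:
y(w, I) = 8 (y(w, I) = -2*(-4) = 8)
x(H) = 8
Q(u, f) = 2 + f (Q(u, f) = (f - 6) + 8 = (-6 + f) + 8 = 2 + f)
j(a, F) = -893 (j(a, F) = -895 + (2 + 0) = -895 + 2 = -893)
1/(j(1855, 1855) + 4629227) = 1/(-893 + 4629227) = 1/4628334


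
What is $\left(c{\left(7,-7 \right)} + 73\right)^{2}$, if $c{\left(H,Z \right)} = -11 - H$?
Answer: $3025$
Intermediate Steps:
$\left(c{\left(7,-7 \right)} + 73\right)^{2} = \left(\left(-11 - 7\right) + 73\right)^{2} = \left(-18 + 73\right)^{2} = 55^{2} = 3025$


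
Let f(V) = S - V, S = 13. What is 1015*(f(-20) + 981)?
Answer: 1029210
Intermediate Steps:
f(V) = 13 - V
1015*(f(-20) + 981) = 1015*((13 - 1*(-20)) + 981) = 1015*((13 + 20) + 981) = 1015*(33 + 981) = 1015*1014 = 1029210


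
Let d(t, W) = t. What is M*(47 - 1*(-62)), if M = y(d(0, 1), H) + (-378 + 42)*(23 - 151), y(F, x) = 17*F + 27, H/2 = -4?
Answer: 4690815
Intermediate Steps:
H = -8 (H = 2*(-4) = -8)
y(F, x) = 27 + 17*F
M = 43035 (M = (27 + 17*0) + (-378 + 42)*(23 - 151) = (27 + 0) - 336*(-128) = 27 + 43008 = 43035)
M*(47 - 1*(-62)) = 43035*(47 - 1*(-62)) = 43035*(47 + 62) = 43035*109 = 4690815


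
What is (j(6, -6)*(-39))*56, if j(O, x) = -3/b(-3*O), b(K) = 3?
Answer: 2184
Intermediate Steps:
j(O, x) = -1 (j(O, x) = -3/3 = -3*1/3 = -1)
(j(6, -6)*(-39))*56 = -1*(-39)*56 = 39*56 = 2184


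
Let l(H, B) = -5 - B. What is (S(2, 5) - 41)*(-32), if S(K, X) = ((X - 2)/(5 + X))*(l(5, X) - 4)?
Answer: 7232/5 ≈ 1446.4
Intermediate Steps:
S(K, X) = (-9 - X)*(-2 + X)/(5 + X) (S(K, X) = ((X - 2)/(5 + X))*((-5 - X) - 4) = ((-2 + X)/(5 + X))*(-9 - X) = (-9 - X)*(-2 + X)/(5 + X))
(S(2, 5) - 41)*(-32) = ((18 - 1*5² - 7*5)/(5 + 5) - 41)*(-32) = ((18 - 1*25 - 35)/10 - 41)*(-32) = ((18 - 25 - 35)/10 - 41)*(-32) = ((⅒)*(-42) - 41)*(-32) = (-21/5 - 41)*(-32) = -226/5*(-32) = 7232/5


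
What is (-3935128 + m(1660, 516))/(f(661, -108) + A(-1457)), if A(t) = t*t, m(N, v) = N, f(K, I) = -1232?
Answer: -3933468/2121617 ≈ -1.8540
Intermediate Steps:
A(t) = t²
(-3935128 + m(1660, 516))/(f(661, -108) + A(-1457)) = (-3935128 + 1660)/(-1232 + (-1457)²) = -3933468/(-1232 + 2122849) = -3933468/2121617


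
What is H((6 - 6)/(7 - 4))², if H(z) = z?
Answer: 0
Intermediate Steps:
H((6 - 6)/(7 - 4))² = ((6 - 6)/(7 - 4))² = (0/3)² = (0*(⅓))² = 0² = 0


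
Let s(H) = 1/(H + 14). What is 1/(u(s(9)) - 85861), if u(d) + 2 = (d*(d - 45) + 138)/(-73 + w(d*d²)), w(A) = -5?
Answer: -1587/136267349 ≈ -1.1646e-5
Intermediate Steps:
s(H) = 1/(14 + H)
u(d) = -49/13 - d*(-45 + d)/78 (u(d) = -2 + (d*(d - 45) + 138)/(-73 - 5) = -2 + (d*(-45 + d) + 138)/(-78) = -2 + (138 + d*(-45 + d))*(-1/78) = -2 + (-23/13 - d*(-45 + d)/78) = -49/13 - d*(-45 + d)/78)
1/(u(s(9)) - 85861) = 1/((-49/13 - 1/(78*(14 + 9)²) + 15/(26*(14 + 9))) - 85861) = 1/((-49/13 - (1/23)²/78 + (15/26)/23) - 85861) = 1/((-49/13 - (1/23)²/78 + (15/26)*(1/23)) - 85861) = 1/((-49/13 - 1/78*1/529 + 15/598) - 85861) = 1/((-49/13 - 1/41262 + 15/598) - 85861) = 1/(-5942/1587 - 85861) = 1/(-136267349/1587) = -1587/136267349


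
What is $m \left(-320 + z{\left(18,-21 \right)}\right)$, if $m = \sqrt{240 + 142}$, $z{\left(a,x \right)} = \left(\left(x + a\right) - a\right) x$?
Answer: $121 \sqrt{382} \approx 2364.9$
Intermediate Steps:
$z{\left(a,x \right)} = x^{2}$ ($z{\left(a,x \right)} = \left(\left(a + x\right) - a\right) x = x x = x^{2}$)
$m = \sqrt{382} \approx 19.545$
$m \left(-320 + z{\left(18,-21 \right)}\right) = \sqrt{382} \left(-320 + \left(-21\right)^{2}\right) = \sqrt{382} \left(-320 + 441\right) = \sqrt{382} \cdot 121 = 121 \sqrt{382}$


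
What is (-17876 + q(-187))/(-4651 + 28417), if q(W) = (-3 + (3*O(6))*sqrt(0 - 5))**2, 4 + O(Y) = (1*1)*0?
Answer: -18587/23766 + 12*I*sqrt(5)/3961 ≈ -0.78208 + 0.0067743*I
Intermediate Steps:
O(Y) = -4 (O(Y) = -4 + (1*1)*0 = -4 + 1*0 = -4 + 0 = -4)
q(W) = (-3 - 12*I*sqrt(5))**2 (q(W) = (-3 + (3*(-4))*sqrt(0 - 5))**2 = (-3 - 12*I*sqrt(5))**2)
(-17876 + q(-187))/(-4651 + 28417) = (-17876 + (-711 + 72*I*sqrt(5)))/(-4651 + 28417) = (-18587 + 72*I*sqrt(5))/23766 = (-18587 + 72*I*sqrt(5))*(1/23766) = -18587/23766 + 12*I*sqrt(5)/3961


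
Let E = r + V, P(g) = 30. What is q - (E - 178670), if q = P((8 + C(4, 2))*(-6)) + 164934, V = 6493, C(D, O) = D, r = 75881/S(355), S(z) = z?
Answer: 119609174/355 ≈ 3.3693e+5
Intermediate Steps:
r = 75881/355 ≈ 213.75
E = 2380896/355 (E = 75881/355 + 6493 = 2380896/355 ≈ 6706.8)
q = 164964 (q = 30 + 164934 = 164964)
q - (E - 178670) = 164964 - (2380896/355 - 178670) = 164964 - 1*(-61046954/355) = 164964 + 61046954/355 = 119609174/355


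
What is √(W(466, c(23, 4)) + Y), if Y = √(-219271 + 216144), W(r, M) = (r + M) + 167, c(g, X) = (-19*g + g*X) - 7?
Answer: √(281 + I*√3127) ≈ 16.845 + 1.6598*I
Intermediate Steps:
c(g, X) = -7 - 19*g + X*g (c(g, X) = (-19*g + X*g) - 7 = -7 - 19*g + X*g)
W(r, M) = 167 + M + r (W(r, M) = (M + r) + 167 = 167 + M + r)
Y = I*√3127 (Y = √(-3127) = I*√3127 ≈ 55.92*I)
√(W(466, c(23, 4)) + Y) = √((167 + (-7 - 19*23 + 4*23) + 466) + I*√3127) = √((167 + (-7 - 437 + 92) + 466) + I*√3127) = √((167 - 352 + 466) + I*√3127) = √(281 + I*√3127)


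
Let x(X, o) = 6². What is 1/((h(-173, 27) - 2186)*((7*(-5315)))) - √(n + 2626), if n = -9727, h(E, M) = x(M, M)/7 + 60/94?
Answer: 47/3812406980 - 3*I*√789 ≈ 1.2328e-8 - 84.267*I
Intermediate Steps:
x(X, o) = 36
h(E, M) = 1902/329 (h(E, M) = 36/7 + 60/94 = 36*(⅐) + 60*(1/94) = 36/7 + 30/47 = 1902/329)
1/((h(-173, 27) - 2186)*((7*(-5315)))) - √(n + 2626) = 1/((1902/329 - 2186)*((7*(-5315)))) - √(-9727 + 2626) = 1/(-717292/329*(-37205)) - √(-7101) = -329/717292*(-1/37205) - 3*I*√789 = 47/3812406980 - 3*I*√789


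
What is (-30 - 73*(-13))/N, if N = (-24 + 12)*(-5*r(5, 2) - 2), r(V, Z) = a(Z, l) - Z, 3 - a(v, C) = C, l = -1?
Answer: 919/144 ≈ 6.3819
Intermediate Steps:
a(v, C) = 3 - C
r(V, Z) = 4 - Z (r(V, Z) = (3 - 1*(-1)) - Z = (3 + 1) - Z = 4 - Z)
N = 144 (N = (-24 + 12)*(-5*(4 - 1*2) - 2) = -12*(-5*(4 - 2) - 2) = -12*(-5*2 - 2) = -12*(-10 - 2) = -12*(-12) = 144)
(-30 - 73*(-13))/N = (-30 - 73*(-13))/144 = (-30 + 949)*(1/144) = 919*(1/144) = 919/144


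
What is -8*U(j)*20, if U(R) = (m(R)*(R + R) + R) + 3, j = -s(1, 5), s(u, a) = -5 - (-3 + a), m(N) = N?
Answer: -17280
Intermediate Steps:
s(u, a) = -2 - a (s(u, a) = -5 + (3 - a) = -2 - a)
j = 7 (j = -(-2 - 1*5) = -(-2 - 5) = -1*(-7) = 7)
U(R) = 3 + R + 2*R² (U(R) = (R*(R + R) + R) + 3 = (R*(2*R) + R) + 3 = (2*R² + R) + 3 = (R + 2*R²) + 3 = 3 + R + 2*R²)
-8*U(j)*20 = -8*(3 + 7 + 2*7²)*20 = -8*(3 + 7 + 2*49)*20 = -8*(3 + 7 + 98)*20 = -8*108*20 = -864*20 = -17280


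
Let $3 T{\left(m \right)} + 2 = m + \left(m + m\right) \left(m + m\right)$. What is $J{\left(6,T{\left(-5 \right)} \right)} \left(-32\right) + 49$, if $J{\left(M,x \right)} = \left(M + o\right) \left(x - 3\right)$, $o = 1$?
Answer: $-6223$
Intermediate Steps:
$T{\left(m \right)} = - \frac{2}{3} + \frac{m}{3} + \frac{4 m^{2}}{3}$ ($T{\left(m \right)} = - \frac{2}{3} + \frac{m + \left(m + m\right) \left(m + m\right)}{3} = - \frac{2}{3} + \frac{m + 2 m 2 m}{3} = - \frac{2}{3} + \frac{m + 4 m^{2}}{3} = - \frac{2}{3} + \left(\frac{m}{3} + \frac{4 m^{2}}{3}\right) = - \frac{2}{3} + \frac{m}{3} + \frac{4 m^{2}}{3}$)
$J{\left(M,x \right)} = \left(1 + M\right) \left(-3 + x\right)$ ($J{\left(M,x \right)} = \left(M + 1\right) \left(x - 3\right) = \left(1 + M\right) \left(-3 + x\right)$)
$J{\left(6,T{\left(-5 \right)} \right)} \left(-32\right) + 49 = \left(-3 + \left(- \frac{2}{3} + \frac{1}{3} \left(-5\right) + \frac{4 \left(-5\right)^{2}}{3}\right) - 18 + 6 \left(- \frac{2}{3} + \frac{1}{3} \left(-5\right) + \frac{4 \left(-5\right)^{2}}{3}\right)\right) \left(-32\right) + 49 = \left(-3 - -31 - 18 + 6 \left(- \frac{2}{3} - \frac{5}{3} + \frac{4}{3} \cdot 25\right)\right) \left(-32\right) + 49 = \left(-3 - -31 - 18 + 6 \left(- \frac{2}{3} - \frac{5}{3} + \frac{100}{3}\right)\right) \left(-32\right) + 49 = \left(-3 + 31 - 18 + 6 \cdot 31\right) \left(-32\right) + 49 = \left(-3 + 31 - 18 + 186\right) \left(-32\right) + 49 = 196 \left(-32\right) + 49 = -6272 + 49 = -6223$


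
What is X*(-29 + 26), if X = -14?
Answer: 42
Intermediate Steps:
X*(-29 + 26) = -14*(-29 + 26) = -14*(-3) = 42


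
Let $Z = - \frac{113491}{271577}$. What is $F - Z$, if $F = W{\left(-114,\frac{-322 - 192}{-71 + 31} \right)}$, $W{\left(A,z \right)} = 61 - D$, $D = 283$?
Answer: $- \frac{60176603}{271577} \approx -221.58$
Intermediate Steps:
$Z = - \frac{113491}{271577}$ ($Z = \left(-113491\right) \frac{1}{271577} = - \frac{113491}{271577} \approx -0.4179$)
$W{\left(A,z \right)} = -222$ ($W{\left(A,z \right)} = 61 - 283 = -222$)
$F = -222$
$F - Z = -222 - - \frac{113491}{271577} = -222 + \frac{113491}{271577} = - \frac{60176603}{271577}$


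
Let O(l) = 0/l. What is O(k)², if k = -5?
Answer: 0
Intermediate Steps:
O(l) = 0
O(k)² = 0² = 0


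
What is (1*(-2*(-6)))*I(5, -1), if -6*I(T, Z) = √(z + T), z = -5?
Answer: 0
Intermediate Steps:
I(T, Z) = -√(-5 + T)/6
(1*(-2*(-6)))*I(5, -1) = (1*(-2*(-6)))*(-√(-5 + 5)/6) = (1*12)*(-√0/6) = 12*(-⅙*0) = 12*0 = 0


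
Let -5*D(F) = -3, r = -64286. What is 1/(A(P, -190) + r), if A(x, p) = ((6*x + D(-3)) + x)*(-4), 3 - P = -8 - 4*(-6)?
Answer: -5/319622 ≈ -1.5643e-5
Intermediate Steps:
D(F) = 3/5 (D(F) = -1/5*(-3) = 3/5)
P = -13 (P = 3 - (-8 - 4*(-6)) = 3 - (-8 + 24) = 3 - 1*16 = 3 - 16 = -13)
A(x, p) = -12/5 - 28*x (A(x, p) = ((6*x + 3/5) + x)*(-4) = ((3/5 + 6*x) + x)*(-4) = (3/5 + 7*x)*(-4) = -12/5 - 28*x)
1/(A(P, -190) + r) = 1/((-12/5 - 28*(-13)) - 64286) = 1/((-12/5 + 364) - 64286) = 1/(1808/5 - 64286) = 1/(-319622/5) = -5/319622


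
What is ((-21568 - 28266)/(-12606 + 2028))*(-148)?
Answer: -3687716/5289 ≈ -697.24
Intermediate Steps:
((-21568 - 28266)/(-12606 + 2028))*(-148) = -49834/(-10578)*(-148) = -49834*(-1/10578)*(-148) = (24917/5289)*(-148) = -3687716/5289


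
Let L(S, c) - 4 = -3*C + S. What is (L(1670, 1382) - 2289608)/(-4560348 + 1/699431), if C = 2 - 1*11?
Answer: 4457473763/8884815493 ≈ 0.50170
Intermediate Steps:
C = -9 (C = 2 - 11 = -9)
L(S, c) = 31 + S (L(S, c) = 4 + (-3*(-9) + S) = 4 + (27 + S) = 31 + S)
(L(1670, 1382) - 2289608)/(-4560348 + 1/699431) = ((31 + 1670) - 2289608)/(-4560348 + 1/699431) = (1701 - 2289608)/(-4560348 + 1/699431) = -2287907/(-3189648761987/699431) = -2287907*(-699431/3189648761987) = 4457473763/8884815493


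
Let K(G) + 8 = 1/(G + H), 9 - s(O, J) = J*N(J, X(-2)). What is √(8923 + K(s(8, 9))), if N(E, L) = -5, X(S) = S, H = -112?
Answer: √29990002/58 ≈ 94.419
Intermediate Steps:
s(O, J) = 9 + 5*J (s(O, J) = 9 - J*(-5) = 9 - (-5)*J = 9 + 5*J)
K(G) = -8 + 1/(-112 + G) (K(G) = -8 + 1/(G - 112) = -8 + 1/(-112 + G))
√(8923 + K(s(8, 9))) = √(8923 + (897 - 8*(9 + 5*9))/(-112 + (9 + 5*9))) = √(8923 + (897 - 8*(9 + 45))/(-112 + (9 + 45))) = √(8923 + (897 - 8*54)/(-112 + 54)) = √(8923 + (897 - 432)/(-58)) = √(8923 - 1/58*465) = √(8923 - 465/58) = √(517069/58) = √29990002/58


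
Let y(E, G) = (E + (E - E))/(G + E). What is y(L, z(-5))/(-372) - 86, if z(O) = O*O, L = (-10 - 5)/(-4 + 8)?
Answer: -181287/2108 ≈ -86.000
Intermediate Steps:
L = -15/4 ≈ -3.7500
z(O) = O²
y(E, G) = E/(E + G) (y(E, G) = (E + 0)/(E + G) = E/(E + G))
y(L, z(-5))/(-372) - 86 = (-15/(4*(-15/4 + (-5)²)))/(-372) - 86 = -(-5)/(496*(-15/4 + 25)) - 86 = -(-5)/(496*85/4) - 86 = -(-5)*4/(496*85) - 86 = -1/372*(-3/17) - 86 = 1/2108 - 86 = -181287/2108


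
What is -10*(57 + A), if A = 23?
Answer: -800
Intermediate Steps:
-10*(57 + A) = -10*(57 + 23) = -10*80 = -800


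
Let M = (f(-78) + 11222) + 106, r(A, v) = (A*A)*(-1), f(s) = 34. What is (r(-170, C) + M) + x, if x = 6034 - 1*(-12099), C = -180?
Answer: 595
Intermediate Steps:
x = 18133 (x = 6034 + 12099 = 18133)
r(A, v) = -A² (r(A, v) = A²*(-1) = -A²)
M = 11362 (M = (34 + 11222) + 106 = 11256 + 106 = 11362)
(r(-170, C) + M) + x = (-1*(-170)² + 11362) + 18133 = (-1*28900 + 11362) + 18133 = (-28900 + 11362) + 18133 = -17538 + 18133 = 595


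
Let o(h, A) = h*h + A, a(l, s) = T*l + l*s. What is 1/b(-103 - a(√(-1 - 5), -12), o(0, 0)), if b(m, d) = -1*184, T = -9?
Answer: -1/184 ≈ -0.0054348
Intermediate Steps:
a(l, s) = -9*l + l*s
o(h, A) = A + h² (o(h, A) = h² + A = A + h²)
b(m, d) = -184
1/b(-103 - a(√(-1 - 5), -12), o(0, 0)) = 1/(-184) = -1/184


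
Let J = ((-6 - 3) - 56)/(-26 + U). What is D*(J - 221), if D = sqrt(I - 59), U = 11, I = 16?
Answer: -650*I*sqrt(43)/3 ≈ -1420.8*I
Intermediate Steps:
D = I*sqrt(43) (D = sqrt(16 - 59) = sqrt(-43) = I*sqrt(43) ≈ 6.5574*I)
J = 13/3 (J = ((-6 - 3) - 56)/(-26 + 11) = (-9 - 56)/(-15) = -65*(-1/15) = 13/3 ≈ 4.3333)
D*(J - 221) = (I*sqrt(43))*(13/3 - 221) = (I*sqrt(43))*(-650/3) = -650*I*sqrt(43)/3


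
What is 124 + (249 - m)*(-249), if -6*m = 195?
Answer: -139939/2 ≈ -69970.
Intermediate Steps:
m = -65/2 (m = -1/6*195 = -65/2 ≈ -32.500)
124 + (249 - m)*(-249) = 124 + (249 - 1*(-65/2))*(-249) = 124 + (249 + 65/2)*(-249) = 124 + (563/2)*(-249) = 124 - 140187/2 = -139939/2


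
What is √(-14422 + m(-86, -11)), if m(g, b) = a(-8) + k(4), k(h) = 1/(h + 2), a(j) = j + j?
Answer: I*√519762/6 ≈ 120.16*I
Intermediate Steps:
a(j) = 2*j
k(h) = 1/(2 + h)
m(g, b) = -95/6 (m(g, b) = 2*(-8) + 1/(2 + 4) = -16 + 1/6 = -16 + ⅙ = -95/6)
√(-14422 + m(-86, -11)) = √(-14422 - 95/6) = √(-86627/6) = I*√519762/6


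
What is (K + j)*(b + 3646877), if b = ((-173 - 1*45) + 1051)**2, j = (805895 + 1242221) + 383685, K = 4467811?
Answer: 29949601182792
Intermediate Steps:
j = 2431801 (j = 2048116 + 383685 = 2431801)
b = 693889 (b = ((-173 - 45) + 1051)**2 = (-218 + 1051)**2 = 833**2 = 693889)
(K + j)*(b + 3646877) = (4467811 + 2431801)*(693889 + 3646877) = 6899612*4340766 = 29949601182792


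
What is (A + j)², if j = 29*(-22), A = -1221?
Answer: 3455881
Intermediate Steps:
j = -638
(A + j)² = (-1221 - 638)² = (-1859)² = 3455881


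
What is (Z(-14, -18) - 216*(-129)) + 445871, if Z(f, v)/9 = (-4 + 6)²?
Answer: 473771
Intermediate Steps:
Z(f, v) = 36 (Z(f, v) = 9*(-4 + 6)² = 9*2² = 9*4 = 36)
(Z(-14, -18) - 216*(-129)) + 445871 = (36 - 216*(-129)) + 445871 = (36 + 27864) + 445871 = 27900 + 445871 = 473771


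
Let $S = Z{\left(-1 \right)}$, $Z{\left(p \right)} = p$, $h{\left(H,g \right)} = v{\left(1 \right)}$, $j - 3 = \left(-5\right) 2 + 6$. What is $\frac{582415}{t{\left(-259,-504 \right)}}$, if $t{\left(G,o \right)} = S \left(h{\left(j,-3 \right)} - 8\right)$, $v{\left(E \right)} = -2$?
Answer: $\frac{116483}{2} \approx 58242.0$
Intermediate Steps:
$j = -1$ ($j = 3 + \left(\left(-5\right) 2 + 6\right) = 3 + \left(-10 + 6\right) = 3 - 4 = -1$)
$h{\left(H,g \right)} = -2$
$S = -1$
$t{\left(G,o \right)} = 10$ ($t{\left(G,o \right)} = - (-2 - 8) = \left(-1\right) \left(-10\right) = 10$)
$\frac{582415}{t{\left(-259,-504 \right)}} = \frac{582415}{10} = 582415 \cdot \frac{1}{10} = \frac{116483}{2}$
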